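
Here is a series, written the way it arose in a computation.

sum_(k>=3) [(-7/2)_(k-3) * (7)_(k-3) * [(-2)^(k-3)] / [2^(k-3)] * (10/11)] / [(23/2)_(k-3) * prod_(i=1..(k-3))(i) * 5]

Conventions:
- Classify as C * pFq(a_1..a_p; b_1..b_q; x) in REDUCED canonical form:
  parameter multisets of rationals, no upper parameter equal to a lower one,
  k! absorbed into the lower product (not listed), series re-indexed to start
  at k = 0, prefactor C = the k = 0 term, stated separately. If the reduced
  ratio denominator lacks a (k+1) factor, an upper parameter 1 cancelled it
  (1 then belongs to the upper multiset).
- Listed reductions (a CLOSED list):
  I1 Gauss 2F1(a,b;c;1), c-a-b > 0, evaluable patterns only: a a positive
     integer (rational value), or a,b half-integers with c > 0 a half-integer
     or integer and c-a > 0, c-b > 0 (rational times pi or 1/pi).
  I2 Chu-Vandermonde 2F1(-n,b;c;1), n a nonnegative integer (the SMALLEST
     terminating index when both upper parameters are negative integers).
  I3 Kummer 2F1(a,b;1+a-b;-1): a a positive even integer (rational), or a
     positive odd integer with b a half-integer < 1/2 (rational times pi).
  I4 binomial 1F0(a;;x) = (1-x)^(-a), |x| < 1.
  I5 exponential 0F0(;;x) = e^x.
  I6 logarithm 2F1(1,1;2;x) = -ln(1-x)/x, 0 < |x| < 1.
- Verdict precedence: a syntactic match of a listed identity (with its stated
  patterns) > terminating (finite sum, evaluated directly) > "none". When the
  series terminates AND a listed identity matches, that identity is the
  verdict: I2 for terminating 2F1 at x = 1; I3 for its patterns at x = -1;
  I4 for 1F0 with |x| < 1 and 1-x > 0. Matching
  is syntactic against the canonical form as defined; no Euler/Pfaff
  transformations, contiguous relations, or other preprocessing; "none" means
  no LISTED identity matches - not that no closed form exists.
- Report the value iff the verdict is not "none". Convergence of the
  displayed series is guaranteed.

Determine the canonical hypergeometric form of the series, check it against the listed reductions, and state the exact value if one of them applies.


Classification (C = 2/11): 2F1 with upper {-7/2, 7}, lower {23/2}, argument x = -1. Verdict: this is Kummer's theorem (I3) (x = -1; c = 23/2 equals 1+a-b for upper {-7/2, 7}: listed pattern). Sum: (1322685/4194304) * pi.

Key step: with t_0 = 2/11, the two k-th powers (C = 2/11, x = -1) combine into one argument.
Ratio: r(k) = (-1) * (k-7/2) (k+7) / [(k+23/2) (k+1)] - rational in k. x = (-1); t_0 = 2/11; negate the roots.


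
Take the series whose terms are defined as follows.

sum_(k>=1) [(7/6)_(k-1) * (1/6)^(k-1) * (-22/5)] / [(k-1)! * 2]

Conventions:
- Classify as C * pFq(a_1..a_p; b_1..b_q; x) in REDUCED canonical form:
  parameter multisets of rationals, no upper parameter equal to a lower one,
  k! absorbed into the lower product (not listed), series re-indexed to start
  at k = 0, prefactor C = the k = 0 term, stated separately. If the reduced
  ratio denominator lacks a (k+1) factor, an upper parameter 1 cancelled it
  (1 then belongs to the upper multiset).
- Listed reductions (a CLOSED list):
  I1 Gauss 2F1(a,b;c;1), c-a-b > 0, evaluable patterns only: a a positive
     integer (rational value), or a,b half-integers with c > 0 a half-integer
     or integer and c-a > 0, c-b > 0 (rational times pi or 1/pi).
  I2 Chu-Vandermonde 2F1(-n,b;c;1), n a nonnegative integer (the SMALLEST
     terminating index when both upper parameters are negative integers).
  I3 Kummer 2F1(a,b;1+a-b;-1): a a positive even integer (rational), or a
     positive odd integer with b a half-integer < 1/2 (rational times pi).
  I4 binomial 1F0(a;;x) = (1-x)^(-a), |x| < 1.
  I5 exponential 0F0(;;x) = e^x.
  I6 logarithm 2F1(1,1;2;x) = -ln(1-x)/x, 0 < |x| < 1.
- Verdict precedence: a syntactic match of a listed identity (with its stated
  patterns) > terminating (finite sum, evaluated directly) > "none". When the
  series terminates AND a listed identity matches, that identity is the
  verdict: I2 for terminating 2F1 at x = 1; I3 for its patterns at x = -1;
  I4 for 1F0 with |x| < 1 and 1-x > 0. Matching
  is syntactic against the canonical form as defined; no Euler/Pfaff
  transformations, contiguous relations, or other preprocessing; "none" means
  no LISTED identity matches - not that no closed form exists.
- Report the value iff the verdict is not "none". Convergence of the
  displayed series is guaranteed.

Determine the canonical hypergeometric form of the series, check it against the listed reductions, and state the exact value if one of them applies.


x = 1/6 here; the reduced form reads 1F0, upper {7/6}, lower {-}, C = -11/5. Verdict: the I4 binomial reduction fires (the 1F0 binomial series: exponent -7/6, x = 1/6). Exact value: (-11/5) * (5/6)^(-7/6).

Key step: from the first term -11/5: the constant factors (C = -11/5, x = 1/6) combine into one prefactor.
Ratio: r(k) = (1/6) * (k+7/6) / [(k+1)] - poly over poly, x = (1/6) from leading terms; C = -11/5 at k = 0.


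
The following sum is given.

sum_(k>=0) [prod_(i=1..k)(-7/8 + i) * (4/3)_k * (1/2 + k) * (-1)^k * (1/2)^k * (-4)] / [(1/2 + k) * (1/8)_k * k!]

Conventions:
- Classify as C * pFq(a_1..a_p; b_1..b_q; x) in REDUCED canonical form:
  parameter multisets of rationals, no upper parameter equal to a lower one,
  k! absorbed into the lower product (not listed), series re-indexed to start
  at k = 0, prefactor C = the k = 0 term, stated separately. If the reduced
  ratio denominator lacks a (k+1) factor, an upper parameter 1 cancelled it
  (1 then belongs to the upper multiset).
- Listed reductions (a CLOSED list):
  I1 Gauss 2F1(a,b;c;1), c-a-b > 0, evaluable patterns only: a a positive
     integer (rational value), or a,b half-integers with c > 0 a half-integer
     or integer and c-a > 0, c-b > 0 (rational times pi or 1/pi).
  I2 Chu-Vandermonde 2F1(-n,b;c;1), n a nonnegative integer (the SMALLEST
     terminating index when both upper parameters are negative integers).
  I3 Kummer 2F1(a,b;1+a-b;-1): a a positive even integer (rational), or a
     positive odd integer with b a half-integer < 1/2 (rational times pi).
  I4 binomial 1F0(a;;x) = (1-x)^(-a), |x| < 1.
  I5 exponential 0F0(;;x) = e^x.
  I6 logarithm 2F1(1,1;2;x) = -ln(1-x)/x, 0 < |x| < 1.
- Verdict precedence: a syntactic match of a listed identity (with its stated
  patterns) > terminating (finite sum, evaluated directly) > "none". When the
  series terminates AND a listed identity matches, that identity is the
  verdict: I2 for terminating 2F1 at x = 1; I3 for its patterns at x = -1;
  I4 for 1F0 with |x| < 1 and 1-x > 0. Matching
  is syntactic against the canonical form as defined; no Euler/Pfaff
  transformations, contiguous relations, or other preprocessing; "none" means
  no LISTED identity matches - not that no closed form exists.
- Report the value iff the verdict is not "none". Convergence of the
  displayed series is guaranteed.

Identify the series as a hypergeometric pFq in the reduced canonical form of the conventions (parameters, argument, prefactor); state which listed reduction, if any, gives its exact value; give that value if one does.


x = -1/2 here; the reduced form reads 1F0, upper {4/3}, lower {-}, C = -4. Verdict: this is the binomial series (I4) (the 1F0 binomial series: exponent -4/3, x = -1/2). Its exact value is (-4) * (3/2)^(-4/3).

First insight: t_0 being -4, the parameter 1/8 appears in both the upper and lower lists and cancels (alongside the other common factor).
Ratio: r(k) = (-1/2) * (k+4/3) / [(k+1)] - rational in k. x = (-1/2); t_0 = -4; negate the roots.


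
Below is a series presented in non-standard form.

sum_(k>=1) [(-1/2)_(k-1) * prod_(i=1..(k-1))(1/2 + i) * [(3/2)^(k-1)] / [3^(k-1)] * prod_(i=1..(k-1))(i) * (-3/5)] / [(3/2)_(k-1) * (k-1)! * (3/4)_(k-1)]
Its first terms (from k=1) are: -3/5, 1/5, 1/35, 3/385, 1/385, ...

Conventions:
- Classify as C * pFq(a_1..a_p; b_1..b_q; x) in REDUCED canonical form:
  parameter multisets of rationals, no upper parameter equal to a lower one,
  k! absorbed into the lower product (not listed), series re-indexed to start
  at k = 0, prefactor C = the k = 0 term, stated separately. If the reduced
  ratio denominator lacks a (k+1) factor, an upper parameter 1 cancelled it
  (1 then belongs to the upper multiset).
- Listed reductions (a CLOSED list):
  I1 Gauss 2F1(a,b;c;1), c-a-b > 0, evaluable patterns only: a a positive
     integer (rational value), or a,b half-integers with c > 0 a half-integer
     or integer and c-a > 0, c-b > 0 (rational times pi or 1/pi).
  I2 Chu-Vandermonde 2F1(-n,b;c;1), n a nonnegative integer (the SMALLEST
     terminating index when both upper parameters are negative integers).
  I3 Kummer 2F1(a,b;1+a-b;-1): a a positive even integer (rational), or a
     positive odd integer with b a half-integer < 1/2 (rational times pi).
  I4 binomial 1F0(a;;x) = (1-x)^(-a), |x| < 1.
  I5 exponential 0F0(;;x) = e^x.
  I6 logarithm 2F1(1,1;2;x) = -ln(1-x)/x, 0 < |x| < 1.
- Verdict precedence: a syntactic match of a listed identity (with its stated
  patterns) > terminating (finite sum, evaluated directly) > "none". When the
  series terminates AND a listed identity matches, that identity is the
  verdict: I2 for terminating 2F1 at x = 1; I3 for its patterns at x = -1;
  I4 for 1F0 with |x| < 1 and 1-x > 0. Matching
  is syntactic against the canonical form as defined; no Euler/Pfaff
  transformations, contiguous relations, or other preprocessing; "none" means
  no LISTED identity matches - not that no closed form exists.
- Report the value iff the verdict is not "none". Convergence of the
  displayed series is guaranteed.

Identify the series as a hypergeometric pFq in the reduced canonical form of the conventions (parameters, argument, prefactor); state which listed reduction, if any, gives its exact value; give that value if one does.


This is -3/5 * 2F1(-1/2, 1; 3/4; 1/2) in reduced canonical form. Verdict: none. Every listed pattern misses the 2F1 form at 1/2, upper {-1/2, 1}.

Key observation: with t_0 = -3/5, the two k-th powers (C = -3/5, x = 1/2) combine into one argument.
Adjacent-term ratio: r(k) = (1/2) * (k-1/2) (k+1) / [(k+3/4) (k+1)] - rational in k. x = (1/2); t_0 = -3/5; negate the roots.


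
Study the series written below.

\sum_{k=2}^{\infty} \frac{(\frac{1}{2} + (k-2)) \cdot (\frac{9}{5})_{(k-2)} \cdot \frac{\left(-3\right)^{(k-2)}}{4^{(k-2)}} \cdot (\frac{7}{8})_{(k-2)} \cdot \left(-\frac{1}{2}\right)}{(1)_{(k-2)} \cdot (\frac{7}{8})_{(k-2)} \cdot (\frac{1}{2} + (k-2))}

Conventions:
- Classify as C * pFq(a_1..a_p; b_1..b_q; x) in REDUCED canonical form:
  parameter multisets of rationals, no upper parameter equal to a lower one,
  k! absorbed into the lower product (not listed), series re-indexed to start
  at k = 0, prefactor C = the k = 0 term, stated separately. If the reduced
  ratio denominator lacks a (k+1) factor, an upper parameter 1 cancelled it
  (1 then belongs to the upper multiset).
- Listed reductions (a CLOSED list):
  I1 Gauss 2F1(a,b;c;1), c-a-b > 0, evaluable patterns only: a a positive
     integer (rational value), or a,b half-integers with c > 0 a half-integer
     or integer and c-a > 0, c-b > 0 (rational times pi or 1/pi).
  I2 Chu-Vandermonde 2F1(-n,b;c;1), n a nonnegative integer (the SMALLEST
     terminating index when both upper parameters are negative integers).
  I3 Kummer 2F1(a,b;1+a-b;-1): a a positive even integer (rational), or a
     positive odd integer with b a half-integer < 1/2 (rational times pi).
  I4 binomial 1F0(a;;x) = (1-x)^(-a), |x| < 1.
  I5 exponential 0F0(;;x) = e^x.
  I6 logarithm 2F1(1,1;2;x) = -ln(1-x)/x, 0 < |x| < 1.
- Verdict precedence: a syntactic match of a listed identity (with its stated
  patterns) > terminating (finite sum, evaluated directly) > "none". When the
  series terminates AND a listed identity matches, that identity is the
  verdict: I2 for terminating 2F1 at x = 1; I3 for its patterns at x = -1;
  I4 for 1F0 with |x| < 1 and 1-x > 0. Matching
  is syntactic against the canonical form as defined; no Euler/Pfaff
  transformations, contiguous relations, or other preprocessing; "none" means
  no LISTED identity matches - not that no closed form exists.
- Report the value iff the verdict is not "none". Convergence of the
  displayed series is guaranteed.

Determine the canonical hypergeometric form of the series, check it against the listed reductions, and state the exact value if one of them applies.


This is -\frac{1}{2} * 1F0(\frac{9}{5}; -; -\frac{3}{4}) in reduced canonical form. Verdict: the I4 binomial reduction applies (the 1F0 binomial series: exponent -9/5, x = -\frac{3}{4}). Value: \left(-\frac{1}{2}\right) \cdot \left(\frac{7}{4}\right)^{-\frac{9}{5}}.

Key observation: t_0 being -\frac{1}{2}, (1)_k (prefactor -1/2) is k! itself.
Term ratio: r(k) = -\frac{3}{4} * (k+\frac{9}{5}) / [(k+1)] ; factor over Q: parameters, x = -\frac{3}{4}, and C = -\frac{1}{2}.


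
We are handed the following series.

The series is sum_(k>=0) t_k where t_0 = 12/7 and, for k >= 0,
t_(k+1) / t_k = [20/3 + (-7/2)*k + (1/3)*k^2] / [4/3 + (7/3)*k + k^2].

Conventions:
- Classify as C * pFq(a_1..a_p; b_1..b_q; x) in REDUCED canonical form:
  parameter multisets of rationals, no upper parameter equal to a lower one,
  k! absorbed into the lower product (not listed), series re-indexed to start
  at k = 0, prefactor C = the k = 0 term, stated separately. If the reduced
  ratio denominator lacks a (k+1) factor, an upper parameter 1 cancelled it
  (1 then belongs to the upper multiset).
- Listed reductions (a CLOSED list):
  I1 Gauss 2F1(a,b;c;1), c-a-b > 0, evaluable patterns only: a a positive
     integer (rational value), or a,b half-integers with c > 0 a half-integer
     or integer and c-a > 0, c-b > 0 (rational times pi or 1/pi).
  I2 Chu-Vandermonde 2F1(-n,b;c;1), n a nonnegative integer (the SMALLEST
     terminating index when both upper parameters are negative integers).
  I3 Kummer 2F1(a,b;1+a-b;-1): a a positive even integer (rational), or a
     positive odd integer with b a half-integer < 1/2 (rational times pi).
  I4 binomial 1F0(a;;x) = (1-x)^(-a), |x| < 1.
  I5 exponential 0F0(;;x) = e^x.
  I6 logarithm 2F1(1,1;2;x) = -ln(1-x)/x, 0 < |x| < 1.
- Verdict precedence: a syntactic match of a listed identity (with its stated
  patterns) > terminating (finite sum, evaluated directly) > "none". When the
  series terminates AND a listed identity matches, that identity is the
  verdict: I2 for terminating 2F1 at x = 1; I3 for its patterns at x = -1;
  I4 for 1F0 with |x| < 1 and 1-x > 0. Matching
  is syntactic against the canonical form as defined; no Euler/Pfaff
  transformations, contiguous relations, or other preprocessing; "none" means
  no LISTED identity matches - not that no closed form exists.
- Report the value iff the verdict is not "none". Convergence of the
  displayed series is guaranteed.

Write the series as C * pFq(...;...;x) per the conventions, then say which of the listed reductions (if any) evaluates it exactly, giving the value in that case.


First insight: with t_0 = 12/7, the expanded ratio factors over Q; prefactor 12/7, roots give parameters.
Consecutive-term ratio: r(k) = (1/3) * (k-8) (k-5/2) / [(k+4/3) (k+1)] - rational in k. x = (1/3); t_0 = 12/7; negate the roots.

Classification (C = 12/7): 2F1 with upper {-8, -5/2}, lower {4/3}, argument x = 1/3. Verdict: terminating at k = 8: the factor (-8)_k kills every later term; summing the 9 survivors is exact. Value: 26998292637/1558036480.


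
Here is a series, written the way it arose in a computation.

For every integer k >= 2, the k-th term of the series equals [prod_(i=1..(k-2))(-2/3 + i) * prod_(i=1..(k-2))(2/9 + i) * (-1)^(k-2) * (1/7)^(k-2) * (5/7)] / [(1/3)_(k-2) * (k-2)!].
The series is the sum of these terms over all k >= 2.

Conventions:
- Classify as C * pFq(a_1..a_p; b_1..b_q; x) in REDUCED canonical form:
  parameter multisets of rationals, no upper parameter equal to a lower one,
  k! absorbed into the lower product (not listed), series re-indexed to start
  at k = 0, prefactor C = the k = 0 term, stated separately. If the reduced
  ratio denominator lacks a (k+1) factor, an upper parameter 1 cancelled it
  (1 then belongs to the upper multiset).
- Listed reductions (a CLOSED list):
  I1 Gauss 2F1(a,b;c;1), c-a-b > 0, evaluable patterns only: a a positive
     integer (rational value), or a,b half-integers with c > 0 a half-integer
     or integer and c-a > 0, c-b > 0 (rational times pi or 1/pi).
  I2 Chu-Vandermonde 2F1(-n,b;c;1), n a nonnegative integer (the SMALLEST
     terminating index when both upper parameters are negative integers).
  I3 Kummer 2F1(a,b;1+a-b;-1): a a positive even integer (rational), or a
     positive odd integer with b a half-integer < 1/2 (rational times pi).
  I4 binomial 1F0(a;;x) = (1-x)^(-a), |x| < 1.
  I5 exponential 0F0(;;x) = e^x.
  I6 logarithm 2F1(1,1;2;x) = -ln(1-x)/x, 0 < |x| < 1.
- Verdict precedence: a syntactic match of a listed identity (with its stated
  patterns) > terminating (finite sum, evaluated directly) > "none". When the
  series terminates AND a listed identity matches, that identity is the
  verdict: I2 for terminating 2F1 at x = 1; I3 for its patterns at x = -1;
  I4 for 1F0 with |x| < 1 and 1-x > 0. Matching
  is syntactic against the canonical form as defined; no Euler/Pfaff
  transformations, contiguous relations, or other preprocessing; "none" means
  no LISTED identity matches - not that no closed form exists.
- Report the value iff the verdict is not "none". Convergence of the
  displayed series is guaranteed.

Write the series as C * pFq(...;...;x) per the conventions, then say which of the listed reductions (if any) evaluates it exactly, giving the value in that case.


Key observation: with t_0 = 5/7, the running product (C = 5/7, x = -1/7) telescopes to a rising factorial.
Step ratio: r(k) = (-1/7) * (k+11/9) / [(k+1)] - rational in k. x = (-1/7); t_0 = 5/7; negate the roots.

The series (x = -1/7) is 1F0: upper {11/9}, lower {-}, prefactor 5/7. Verdict: this is the binomial series (I4) (the 1F0 binomial series: exponent -11/9, x = -1/7). Hence: (5/7) * (8/7)^(-11/9).


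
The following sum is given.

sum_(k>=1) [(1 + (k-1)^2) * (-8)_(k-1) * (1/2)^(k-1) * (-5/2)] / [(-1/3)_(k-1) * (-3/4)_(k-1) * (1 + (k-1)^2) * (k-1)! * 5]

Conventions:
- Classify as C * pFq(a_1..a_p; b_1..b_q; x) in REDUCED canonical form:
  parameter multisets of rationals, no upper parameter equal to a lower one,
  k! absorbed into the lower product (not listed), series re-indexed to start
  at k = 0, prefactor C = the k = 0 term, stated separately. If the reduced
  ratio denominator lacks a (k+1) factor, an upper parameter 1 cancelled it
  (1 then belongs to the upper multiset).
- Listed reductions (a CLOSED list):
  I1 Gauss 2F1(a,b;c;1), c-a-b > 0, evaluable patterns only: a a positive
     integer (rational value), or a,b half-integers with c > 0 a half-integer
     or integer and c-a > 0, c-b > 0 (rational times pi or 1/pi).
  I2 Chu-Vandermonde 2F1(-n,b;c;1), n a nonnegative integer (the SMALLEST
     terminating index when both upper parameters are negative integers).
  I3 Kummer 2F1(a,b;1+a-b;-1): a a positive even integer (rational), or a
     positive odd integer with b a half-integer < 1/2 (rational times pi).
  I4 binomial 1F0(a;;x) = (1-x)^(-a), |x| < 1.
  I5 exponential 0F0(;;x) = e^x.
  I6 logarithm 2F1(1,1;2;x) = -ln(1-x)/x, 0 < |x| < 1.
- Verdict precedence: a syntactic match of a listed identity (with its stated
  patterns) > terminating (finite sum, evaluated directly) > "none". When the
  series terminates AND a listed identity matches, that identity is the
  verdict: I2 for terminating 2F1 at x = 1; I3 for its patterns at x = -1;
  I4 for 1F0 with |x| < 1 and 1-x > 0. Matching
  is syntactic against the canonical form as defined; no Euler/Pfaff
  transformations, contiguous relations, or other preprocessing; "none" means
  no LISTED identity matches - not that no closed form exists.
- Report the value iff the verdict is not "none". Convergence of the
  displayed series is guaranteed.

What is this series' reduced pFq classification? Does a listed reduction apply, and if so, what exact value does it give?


With C = -1/2: the canonical form is 1F2(-8; -3/4, -1/3; 1/2). Verdict: terminating (-8 upstairs). 9 nonzero terms in all; added directly. Sum: -509303276787/12656393750.

Structural cue: t_0 = -1/2 here, and the constant factors (prefactor -1/2) combine into one prefactor.
Consecutive-term ratio: r(k) = (1/2) * (k-8) / [(k-3/4) (k-1/3) (k+1)] - rational; roots negated = parameters, x = (1/2), C = -1/2.


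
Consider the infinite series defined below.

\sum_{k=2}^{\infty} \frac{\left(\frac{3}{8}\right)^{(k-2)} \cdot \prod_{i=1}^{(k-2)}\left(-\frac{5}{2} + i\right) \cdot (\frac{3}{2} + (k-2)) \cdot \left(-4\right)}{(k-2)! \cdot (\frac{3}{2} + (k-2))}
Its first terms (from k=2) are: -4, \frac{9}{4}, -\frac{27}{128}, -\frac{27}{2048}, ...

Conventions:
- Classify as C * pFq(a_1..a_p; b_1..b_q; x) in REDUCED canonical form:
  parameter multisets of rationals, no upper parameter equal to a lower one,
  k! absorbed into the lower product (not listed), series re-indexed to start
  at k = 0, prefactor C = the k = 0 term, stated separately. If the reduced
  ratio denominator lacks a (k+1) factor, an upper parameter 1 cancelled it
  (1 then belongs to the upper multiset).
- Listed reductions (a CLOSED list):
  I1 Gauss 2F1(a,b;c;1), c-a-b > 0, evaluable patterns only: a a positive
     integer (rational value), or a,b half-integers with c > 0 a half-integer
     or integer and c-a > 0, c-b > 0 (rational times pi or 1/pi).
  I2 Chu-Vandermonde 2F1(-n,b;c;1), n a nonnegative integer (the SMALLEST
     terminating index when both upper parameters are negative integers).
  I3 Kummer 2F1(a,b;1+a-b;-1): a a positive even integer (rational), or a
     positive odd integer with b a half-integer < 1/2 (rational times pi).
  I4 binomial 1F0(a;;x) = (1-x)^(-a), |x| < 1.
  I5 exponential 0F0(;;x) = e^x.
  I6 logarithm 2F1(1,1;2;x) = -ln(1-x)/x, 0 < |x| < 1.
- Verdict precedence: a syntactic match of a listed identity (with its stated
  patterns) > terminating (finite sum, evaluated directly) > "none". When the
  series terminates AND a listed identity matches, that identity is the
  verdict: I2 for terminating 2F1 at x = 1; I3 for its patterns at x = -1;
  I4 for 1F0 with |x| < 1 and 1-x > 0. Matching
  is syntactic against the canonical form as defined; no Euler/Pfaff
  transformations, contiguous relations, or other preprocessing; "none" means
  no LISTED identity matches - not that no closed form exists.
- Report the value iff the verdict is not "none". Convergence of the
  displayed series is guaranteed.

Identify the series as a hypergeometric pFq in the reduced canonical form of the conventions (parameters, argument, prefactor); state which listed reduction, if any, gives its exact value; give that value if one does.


Prefactor -4, argument \frac{3}{8}: 1F0 with upper {-\frac{3}{2}} over lower {-}. Verdict: the I4 binomial reduction matches (the 1F0 binomial series: exponent 3/2, x = \frac{3}{8}). Value: \left(-4\right) \cdot \left(\frac{5}{8}\right)^{\frac{3}{2}}.

Key observation: with t_0 = -4, k + 3/2 divides numerator and denominator alike; C = -4, x = 3/8 after cancelling.
Ratio: r(k) = \frac{3}{8} * (k-\frac{3}{2}) / [(k+1)] ; factor over Q: parameters, x = \frac{3}{8}, and C = -4.


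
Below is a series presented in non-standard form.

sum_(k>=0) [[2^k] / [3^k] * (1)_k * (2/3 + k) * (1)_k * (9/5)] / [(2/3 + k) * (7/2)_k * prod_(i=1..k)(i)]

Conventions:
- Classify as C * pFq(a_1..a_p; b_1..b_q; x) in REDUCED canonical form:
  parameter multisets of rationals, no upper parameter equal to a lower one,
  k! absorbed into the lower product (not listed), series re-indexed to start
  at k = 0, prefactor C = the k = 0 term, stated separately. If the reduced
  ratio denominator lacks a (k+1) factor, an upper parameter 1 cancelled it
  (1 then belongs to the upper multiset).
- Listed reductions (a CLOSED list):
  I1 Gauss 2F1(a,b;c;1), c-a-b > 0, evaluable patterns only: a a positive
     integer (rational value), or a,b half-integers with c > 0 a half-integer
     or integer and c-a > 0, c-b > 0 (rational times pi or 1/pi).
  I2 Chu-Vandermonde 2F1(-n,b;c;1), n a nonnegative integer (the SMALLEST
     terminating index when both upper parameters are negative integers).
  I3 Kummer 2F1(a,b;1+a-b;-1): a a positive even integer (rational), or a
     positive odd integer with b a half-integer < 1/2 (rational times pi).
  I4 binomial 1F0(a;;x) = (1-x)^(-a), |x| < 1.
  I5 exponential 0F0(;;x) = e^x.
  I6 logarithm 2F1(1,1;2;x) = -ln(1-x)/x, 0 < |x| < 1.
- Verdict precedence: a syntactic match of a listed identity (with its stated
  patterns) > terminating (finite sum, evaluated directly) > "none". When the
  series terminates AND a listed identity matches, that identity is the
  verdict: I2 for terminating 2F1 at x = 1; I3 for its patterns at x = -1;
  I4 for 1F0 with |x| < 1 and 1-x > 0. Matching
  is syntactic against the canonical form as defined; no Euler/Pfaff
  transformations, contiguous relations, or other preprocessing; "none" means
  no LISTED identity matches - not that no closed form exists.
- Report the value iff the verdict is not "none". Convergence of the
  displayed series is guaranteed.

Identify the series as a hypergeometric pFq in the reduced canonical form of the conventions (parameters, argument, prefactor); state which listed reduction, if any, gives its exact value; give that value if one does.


The series (x = 2/3) is 2F1: upper {1, 1}, lower {7/2}, prefactor 9/5. Verdict: none - this 2F1 at x = 2/3 matches no listed pattern, and upper {1, 1} holds no stopper.

Key step: from the first term 9/5: the factor k + 2/3 cancels (top and bottom), leaving C = 9/5, x = 2/3.
Step ratio: r(k) = (2/3) * (k+1) (k+1) / [(k+7/2) (k+1)] ; factor over Q: parameters, x = (2/3), and C = 9/5.


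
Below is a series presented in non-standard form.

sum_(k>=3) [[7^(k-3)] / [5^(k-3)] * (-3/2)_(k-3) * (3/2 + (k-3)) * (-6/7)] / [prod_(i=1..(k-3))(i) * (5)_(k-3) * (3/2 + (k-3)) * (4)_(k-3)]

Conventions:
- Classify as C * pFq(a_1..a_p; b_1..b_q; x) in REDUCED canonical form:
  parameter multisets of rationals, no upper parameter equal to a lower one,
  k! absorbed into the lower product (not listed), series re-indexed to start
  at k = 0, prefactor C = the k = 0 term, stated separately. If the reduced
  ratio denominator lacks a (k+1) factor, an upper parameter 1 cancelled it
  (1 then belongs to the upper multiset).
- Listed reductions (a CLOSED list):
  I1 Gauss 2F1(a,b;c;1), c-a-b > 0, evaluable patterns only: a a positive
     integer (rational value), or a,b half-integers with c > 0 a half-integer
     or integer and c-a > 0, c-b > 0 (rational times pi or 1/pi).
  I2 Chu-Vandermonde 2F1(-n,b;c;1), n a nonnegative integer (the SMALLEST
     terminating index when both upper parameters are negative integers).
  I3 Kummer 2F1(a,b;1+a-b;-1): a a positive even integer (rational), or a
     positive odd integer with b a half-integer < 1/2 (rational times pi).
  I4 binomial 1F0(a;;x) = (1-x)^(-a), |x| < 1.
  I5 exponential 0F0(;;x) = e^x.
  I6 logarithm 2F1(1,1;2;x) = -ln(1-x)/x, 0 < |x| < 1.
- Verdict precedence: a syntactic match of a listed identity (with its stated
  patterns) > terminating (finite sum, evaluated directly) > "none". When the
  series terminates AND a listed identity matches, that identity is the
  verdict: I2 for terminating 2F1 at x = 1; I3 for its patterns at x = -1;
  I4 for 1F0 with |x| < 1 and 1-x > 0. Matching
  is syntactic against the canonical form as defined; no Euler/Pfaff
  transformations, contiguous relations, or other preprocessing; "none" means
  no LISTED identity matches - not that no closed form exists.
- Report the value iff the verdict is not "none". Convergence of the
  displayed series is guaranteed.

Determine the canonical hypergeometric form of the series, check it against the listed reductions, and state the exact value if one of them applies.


Key step: x = (7/5) and the product of the first k integers (prefactor -6/7) is k!.
Ratio: r(k) = (7/5) * (k-3/2) / [(k+4) (k+5) (k+1)] - poly over poly, x = (7/5) from leading terms; C = -6/7 at k = 0.

Canonical form: C = -6/7 times 1F2 with upper {-3/2}, lower {4, 5}, x = 7/5. Verdict: none here - no I1-I6 shape fits x = 7/5 with lower {4, 5}.


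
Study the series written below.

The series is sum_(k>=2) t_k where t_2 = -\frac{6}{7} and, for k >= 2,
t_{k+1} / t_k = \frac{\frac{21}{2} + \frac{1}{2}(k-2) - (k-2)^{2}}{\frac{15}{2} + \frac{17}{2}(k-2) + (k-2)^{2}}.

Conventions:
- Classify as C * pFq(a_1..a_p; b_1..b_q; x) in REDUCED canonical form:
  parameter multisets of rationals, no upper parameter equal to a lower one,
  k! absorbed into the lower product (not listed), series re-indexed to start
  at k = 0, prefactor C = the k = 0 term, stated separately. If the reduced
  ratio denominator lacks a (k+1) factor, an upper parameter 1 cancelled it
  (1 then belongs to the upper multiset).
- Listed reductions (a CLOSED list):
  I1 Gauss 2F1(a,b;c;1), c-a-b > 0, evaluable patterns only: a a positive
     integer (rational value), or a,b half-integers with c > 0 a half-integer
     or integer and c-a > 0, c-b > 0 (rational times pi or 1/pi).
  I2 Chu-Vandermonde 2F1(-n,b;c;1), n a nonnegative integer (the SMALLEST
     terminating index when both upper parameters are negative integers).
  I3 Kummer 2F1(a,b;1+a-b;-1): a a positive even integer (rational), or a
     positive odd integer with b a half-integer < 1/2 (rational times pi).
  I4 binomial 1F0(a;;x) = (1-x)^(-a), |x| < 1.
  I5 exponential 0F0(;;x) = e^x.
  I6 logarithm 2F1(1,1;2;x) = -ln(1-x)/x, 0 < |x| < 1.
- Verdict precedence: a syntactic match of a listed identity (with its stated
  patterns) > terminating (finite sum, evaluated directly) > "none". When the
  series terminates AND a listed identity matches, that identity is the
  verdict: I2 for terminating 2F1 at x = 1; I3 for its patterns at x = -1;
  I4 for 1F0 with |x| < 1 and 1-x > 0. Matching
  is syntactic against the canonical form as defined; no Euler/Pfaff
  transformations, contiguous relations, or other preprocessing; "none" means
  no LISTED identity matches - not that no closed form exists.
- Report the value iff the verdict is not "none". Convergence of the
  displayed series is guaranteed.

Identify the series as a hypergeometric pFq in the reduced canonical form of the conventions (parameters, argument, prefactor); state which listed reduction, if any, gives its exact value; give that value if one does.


This is -\frac{6}{7} * 2F1(-\frac{7}{2}, 3; \frac{15}{2}; -1) in reduced canonical form. Verdict: the Kummer evaluation I3 fires (x = -1; c = \frac{15}{2} equals 1+a-b for upper {-\frac{7}{2}, 3}: listed pattern). Sum: \left(-\frac{3861}{4096}\right) \cdot \pi.

The tell: with t_0 = -\frac{6}{7}, factor the ratio over Q (C = -6/7): negated roots = parameters.
Step ratio: r(k) = -1 * (k-\frac{7}{2}) (k+3) / [(k+\frac{15}{2}) (k+1)] ; factor over Q: parameters, x = -1, and C = -\frac{6}{7}.


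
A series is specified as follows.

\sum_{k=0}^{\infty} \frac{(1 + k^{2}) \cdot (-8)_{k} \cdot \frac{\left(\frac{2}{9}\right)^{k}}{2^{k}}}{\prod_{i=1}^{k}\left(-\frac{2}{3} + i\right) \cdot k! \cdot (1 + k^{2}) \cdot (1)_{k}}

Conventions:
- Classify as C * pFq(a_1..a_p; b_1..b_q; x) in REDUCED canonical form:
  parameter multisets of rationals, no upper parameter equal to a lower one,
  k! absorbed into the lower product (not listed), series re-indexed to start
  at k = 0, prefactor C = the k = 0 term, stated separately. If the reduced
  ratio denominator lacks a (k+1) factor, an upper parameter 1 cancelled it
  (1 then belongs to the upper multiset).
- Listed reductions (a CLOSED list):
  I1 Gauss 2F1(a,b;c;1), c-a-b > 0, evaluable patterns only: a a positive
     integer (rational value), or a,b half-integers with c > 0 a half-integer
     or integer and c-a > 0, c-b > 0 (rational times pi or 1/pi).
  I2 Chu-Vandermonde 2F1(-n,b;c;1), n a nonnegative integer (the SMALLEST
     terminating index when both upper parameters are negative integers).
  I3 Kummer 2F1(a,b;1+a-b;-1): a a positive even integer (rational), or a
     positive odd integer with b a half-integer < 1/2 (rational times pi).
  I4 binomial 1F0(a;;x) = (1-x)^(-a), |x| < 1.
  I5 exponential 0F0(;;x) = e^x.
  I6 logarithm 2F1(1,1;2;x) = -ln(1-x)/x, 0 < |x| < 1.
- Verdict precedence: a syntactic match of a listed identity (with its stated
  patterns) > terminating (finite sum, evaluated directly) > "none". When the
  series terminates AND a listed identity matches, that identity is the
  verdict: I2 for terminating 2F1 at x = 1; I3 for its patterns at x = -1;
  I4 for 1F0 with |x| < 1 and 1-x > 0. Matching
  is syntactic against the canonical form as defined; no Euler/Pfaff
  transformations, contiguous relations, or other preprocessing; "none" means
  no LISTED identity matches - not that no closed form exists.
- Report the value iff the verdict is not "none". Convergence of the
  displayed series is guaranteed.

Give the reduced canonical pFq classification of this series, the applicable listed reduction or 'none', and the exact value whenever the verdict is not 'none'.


This is 1 * 1F2(-8; \frac{1}{3}, 1; \frac{1}{9}) in reduced canonical form. Verdict: terminating - the sum ends at index 8 because -8 is a negative integer; exact evaluation follows. Hence: -\frac{8307615062581823}{6440034727526400}.

Key observation: x = \frac{1}{9} and the lower running product (C = 1) is a rising factorial.
Adjacent-term ratio: r(k) = \frac{1}{9} * (k-8) / [(k+\frac{1}{3}) (k+1) (k+1)] ; factor over Q: parameters, x = \frac{1}{9}, and C = 1.


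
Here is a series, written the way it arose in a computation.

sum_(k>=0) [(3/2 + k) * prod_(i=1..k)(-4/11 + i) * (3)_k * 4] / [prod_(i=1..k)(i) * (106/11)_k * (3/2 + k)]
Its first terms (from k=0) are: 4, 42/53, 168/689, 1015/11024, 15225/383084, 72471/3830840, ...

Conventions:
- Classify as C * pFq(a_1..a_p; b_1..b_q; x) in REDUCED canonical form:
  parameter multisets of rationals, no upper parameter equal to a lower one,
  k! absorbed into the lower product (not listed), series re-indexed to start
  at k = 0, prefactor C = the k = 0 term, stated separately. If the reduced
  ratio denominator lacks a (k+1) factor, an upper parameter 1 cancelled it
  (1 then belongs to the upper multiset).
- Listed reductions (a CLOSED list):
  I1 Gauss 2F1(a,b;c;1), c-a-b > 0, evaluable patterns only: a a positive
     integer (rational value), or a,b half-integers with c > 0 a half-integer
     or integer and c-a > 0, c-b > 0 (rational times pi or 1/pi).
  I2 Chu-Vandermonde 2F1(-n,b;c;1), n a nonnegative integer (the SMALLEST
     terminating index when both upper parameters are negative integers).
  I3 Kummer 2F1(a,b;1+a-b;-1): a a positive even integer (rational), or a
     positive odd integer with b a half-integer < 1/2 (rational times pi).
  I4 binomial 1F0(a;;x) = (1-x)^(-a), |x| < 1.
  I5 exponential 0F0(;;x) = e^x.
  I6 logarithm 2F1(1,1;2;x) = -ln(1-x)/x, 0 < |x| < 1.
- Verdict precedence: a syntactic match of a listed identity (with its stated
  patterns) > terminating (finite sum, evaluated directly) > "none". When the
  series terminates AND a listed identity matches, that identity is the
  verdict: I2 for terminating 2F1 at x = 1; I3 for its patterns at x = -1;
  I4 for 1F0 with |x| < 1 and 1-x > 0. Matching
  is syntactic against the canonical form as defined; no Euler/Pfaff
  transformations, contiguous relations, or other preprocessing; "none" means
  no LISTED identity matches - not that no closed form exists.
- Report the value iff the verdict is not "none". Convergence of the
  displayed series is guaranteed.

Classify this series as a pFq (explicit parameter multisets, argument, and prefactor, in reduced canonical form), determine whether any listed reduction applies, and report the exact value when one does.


x = 1 here; the reduced form reads 2F1, upper {7/11, 3}, lower {106/11}, C = 4. Verdict (x = 1): Gauss (I1, integer-parameter pattern) applies (x = 1: the Gamma ratio telescopes since c-a-b = 6 > 0 and a = 3 in Z>0). Exact value: 6935/1331.

First insight: x = 1 and the product of the first k integers (prefactor 4) is k!.
Adjacent-term ratio: r(k) = 1 * (k+7/11) (k+3) / [(k+106/11) (k+1)] - rational in k, leading ratio 1; with t_0 = 4, classification follows.


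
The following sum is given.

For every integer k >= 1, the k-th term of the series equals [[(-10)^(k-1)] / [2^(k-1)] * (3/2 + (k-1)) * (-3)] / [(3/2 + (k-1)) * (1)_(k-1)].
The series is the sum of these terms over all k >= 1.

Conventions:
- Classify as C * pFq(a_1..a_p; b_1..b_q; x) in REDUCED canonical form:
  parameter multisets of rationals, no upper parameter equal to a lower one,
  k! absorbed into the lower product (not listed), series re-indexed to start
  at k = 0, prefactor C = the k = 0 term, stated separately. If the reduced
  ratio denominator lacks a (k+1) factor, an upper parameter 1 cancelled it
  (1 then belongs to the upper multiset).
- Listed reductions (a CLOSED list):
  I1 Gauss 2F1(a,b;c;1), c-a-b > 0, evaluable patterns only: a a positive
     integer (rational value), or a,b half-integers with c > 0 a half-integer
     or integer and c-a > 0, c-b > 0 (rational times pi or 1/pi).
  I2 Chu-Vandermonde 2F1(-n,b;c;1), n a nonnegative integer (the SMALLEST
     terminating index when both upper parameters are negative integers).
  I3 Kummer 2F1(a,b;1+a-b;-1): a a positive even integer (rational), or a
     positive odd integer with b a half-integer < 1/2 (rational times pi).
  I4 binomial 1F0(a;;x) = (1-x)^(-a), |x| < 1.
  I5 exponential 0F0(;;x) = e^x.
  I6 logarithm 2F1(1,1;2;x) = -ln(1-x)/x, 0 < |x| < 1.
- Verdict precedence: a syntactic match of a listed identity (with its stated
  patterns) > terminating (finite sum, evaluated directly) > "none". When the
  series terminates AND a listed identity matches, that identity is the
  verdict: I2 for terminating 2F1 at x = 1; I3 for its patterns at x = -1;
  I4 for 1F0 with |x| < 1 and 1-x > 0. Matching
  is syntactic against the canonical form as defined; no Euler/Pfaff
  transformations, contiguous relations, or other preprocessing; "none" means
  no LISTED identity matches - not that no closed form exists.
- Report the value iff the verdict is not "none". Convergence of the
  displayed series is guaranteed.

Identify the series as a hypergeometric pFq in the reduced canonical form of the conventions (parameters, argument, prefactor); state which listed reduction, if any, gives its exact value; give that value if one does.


The series (x = -5) is 0F0: upper {-}, lower {-}, prefactor -3. Verdict: the exponential series (I5) matches (the 0F0 exponential series at x = -5). Value: (-3) * e^(-5).

The tell: t_0 being -3, the two k-th powers (C = -3, x = -5) combine into one argument.
Ratio: r(k) = (-5) * 1 / [(k+1)] - rational; roots negated = parameters, x = (-5), C = -3.


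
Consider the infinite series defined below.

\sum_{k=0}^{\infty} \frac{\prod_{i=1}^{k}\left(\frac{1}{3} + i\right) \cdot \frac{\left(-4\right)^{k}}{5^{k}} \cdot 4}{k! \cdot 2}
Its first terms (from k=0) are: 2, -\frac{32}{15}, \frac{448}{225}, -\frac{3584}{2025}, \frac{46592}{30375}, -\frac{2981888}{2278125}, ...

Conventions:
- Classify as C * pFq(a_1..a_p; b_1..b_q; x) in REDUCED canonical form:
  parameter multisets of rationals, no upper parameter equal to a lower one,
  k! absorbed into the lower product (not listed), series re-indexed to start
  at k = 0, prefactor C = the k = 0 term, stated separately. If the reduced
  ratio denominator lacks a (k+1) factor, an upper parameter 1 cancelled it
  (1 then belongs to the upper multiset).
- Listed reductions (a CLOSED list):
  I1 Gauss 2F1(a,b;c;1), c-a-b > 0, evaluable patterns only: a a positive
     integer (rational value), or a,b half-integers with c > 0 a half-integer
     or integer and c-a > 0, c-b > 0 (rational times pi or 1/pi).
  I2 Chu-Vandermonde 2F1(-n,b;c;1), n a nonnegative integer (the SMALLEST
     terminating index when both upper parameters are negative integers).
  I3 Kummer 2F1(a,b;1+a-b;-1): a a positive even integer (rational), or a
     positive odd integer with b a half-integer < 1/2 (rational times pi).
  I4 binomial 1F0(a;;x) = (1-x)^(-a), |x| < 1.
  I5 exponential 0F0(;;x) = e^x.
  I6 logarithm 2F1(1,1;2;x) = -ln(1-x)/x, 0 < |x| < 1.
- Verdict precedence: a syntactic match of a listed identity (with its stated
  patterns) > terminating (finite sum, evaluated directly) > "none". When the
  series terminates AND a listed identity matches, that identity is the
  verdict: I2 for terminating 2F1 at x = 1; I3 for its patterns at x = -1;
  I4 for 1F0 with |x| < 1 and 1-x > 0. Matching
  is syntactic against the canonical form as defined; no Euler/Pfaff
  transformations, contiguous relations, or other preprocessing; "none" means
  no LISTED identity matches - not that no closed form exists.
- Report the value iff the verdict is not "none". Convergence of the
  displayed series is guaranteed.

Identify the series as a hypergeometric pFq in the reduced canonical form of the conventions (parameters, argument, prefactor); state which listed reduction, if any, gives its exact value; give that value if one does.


At argument -\frac{4}{5}: a 1F0 with upper {\frac{4}{3}}, lower {-}, scaled by C = 2. Verdict: binomial (I4) fires (the 1F0 binomial series: exponent -4/3, x = -\frac{4}{5}). Exact value: 2 \cdot \left(\frac{9}{5}\right)^{-\frac{4}{3}}.

Structural cue: t_0 being 2, the two geometric factors (C = 2, x = -4/5) combine into one argument.
Step ratio: r(k) = -\frac{4}{5} * (k+\frac{4}{3}) / [(k+1)] - rational in k, leading ratio -\frac{4}{5}; with t_0 = 2, classification follows.
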